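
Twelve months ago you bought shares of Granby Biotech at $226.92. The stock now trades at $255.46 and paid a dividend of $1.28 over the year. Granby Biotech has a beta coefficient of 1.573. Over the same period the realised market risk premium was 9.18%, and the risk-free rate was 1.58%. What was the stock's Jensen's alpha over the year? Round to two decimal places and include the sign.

-2.88%

Realised HPR = (P1 + D1 − P0) / P0 = (255.46 + 1.28 − 226.92) / 226.92 = 29.82 / 226.92 = 13.1412%
CAPM required = R_f + β·MRP = 1.58% + 1.573 × 9.18% = 16.02014%
α = realised − required = 13.1412% − 16.02014% = -2.88%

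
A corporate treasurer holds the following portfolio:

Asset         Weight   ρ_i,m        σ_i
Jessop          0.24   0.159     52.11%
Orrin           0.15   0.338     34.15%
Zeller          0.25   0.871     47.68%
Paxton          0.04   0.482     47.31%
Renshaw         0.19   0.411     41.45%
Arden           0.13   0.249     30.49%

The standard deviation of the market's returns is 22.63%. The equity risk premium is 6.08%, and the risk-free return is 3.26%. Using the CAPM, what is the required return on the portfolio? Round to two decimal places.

β_Jessop = 0.159 × 52.11% / 22.63% = 0.3661
β_Orrin = 0.338 × 34.15% / 22.63% = 0.5101
β_Zeller = 0.871 × 47.68% / 22.63% = 1.8351
β_Paxton = 0.482 × 47.31% / 22.63% = 1.0077
β_Renshaw = 0.411 × 41.45% / 22.63% = 0.7528
β_Arden = 0.249 × 30.49% / 22.63% = 0.3355
β_P = Σ w_i β_i = 0.24×0.3661 + 0.15×0.5101 + 0.25×1.8351 + 0.04×1.0077 + 0.19×0.7528 + 0.13×0.3355 = 0.8501
E(R_P) = R_f + β_P × MRP = 3.26% + 0.8501 × 6.08% = 8.43%

8.43%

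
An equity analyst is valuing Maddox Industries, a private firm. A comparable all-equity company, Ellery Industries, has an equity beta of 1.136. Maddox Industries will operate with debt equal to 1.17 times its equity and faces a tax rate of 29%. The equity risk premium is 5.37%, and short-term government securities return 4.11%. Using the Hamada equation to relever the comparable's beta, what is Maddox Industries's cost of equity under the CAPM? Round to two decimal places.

15.28%

β_L = β_U × [1 + (1 − t)(D/E)] = 1.136 × [1 + (1 − 0.29) × 1.17]
    = 1.136 × [1 + 0.71 × 1.17] = 1.136 × 1.8307 = 2.0797
E(R) = R_f + β_L × MRP = 4.11% + 2.0797 × 5.37% = 15.28%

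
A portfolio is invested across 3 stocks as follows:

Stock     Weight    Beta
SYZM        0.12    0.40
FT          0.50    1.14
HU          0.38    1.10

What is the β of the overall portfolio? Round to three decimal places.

1.036

β_P = Σ w_i β_i = 0.12×0.40 + 0.50×1.14 + 0.38×1.10 = 1.0360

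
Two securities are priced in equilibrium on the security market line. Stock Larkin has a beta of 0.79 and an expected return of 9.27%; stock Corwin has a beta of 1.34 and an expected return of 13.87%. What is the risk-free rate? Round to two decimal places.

2.66%

Both satisfy E(R) = R_f + β·MRP, so the slope of the SML is
MRP = (13.87% − 9.27%) / (1.34 − 0.79) = 4.60% / 0.55 = 8.3636%
R_f = E(R_Larkin) − β_Larkin·MRP = 9.27% − 0.79 × 8.3636% = 2.6628%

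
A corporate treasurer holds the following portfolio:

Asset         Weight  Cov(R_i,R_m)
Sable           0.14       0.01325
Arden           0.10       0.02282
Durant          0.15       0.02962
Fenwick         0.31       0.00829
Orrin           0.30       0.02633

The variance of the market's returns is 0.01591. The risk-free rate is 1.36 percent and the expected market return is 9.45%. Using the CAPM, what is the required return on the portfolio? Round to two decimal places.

11.05%

β_Sable = 0.01325 / 0.01591 = 0.8328
β_Arden = 0.02282 / 0.01591 = 1.4343
β_Durant = 0.02962 / 0.01591 = 1.8617
β_Fenwick = 0.00829 / 0.01591 = 0.5211
β_Orrin = 0.02633 / 0.01591 = 1.6549
β_P = Σ w_i β_i = 0.14×0.8328 + 0.10×1.4343 + 0.15×1.8617 + 0.31×0.5211 + 0.30×1.6549 = 1.1973
MRP = 9.45% − 1.36% = 8.09%
E(R_P) = R_f + β_P × MRP = 1.36% + 1.1973 × 8.09% = 11.05%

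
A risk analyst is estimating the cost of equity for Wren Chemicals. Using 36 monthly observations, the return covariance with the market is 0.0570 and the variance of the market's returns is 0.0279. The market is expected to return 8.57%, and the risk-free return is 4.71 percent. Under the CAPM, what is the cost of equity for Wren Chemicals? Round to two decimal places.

β = Cov(R_i, R_m) / Var(R_m) = 0.0570 / 0.0279 = 2.0430
MRP = 8.57% − 4.71% = 3.86%
E(R) = R_f + β × MRP = 4.71% + 2.0430 × 3.86% = 12.60%

12.60%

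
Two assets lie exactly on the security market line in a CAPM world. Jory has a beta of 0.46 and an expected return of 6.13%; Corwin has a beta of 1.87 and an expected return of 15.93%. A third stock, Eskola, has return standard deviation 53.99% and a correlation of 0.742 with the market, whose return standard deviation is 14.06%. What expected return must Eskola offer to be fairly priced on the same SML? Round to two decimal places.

22.74%

MRP = (15.93% − 6.13%) / (1.87 − 0.46) = 6.9504%
R_f = 6.13% − 0.46 × 6.9504% = 2.9328%
β_Eskola = ρ·σ_i/σ_m = 0.742 × 53.99 / 14.06 = 2.8493
E(R_Eskola) = R_f + β × MRP = 2.9328% + 2.8493 × 6.9504% = 22.74%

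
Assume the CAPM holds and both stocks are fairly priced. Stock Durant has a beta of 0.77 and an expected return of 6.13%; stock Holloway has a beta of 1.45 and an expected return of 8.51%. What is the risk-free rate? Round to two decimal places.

Both satisfy E(R) = R_f + β·MRP, so the slope of the SML is
MRP = (8.51% − 6.13%) / (1.45 − 0.77) = 2.38% / 0.68 = 3.5000%
R_f = E(R_Durant) − β_Durant·MRP = 6.13% − 0.77 × 3.5000% = 3.4350%

3.44%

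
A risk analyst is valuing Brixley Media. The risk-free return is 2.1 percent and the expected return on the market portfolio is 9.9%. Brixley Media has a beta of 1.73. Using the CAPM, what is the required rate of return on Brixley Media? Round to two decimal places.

15.59%

Market risk premium = E(R_m) − R_f = 9.9% − 2.1% = 7.80%
E(R) = R_f + β × MRP = 2.1% + 1.73 × 7.8% = 15.59%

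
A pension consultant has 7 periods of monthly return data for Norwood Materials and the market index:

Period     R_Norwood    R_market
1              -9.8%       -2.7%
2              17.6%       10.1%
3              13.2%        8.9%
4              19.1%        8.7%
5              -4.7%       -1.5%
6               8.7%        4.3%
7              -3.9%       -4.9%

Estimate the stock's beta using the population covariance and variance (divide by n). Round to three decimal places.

Mean R_i = (-9.8 + 17.6 + 13.2 + 19.1 − 4.7 + 8.7 − 3.9) / 7 = 5.7429%
Mean R_m = (-2.7 + 10.1 + 8.9 + 8.7 − 1.5 + 4.3 − 4.9) / 7 = 3.2714%
Σ(R_i − R̄_i)(R_m − R̄_m) = 419.9286  ⇒  Cov = 419.9286 / 7 = 59.9898
Σ(R_m − R̄_m)² = 234.0343  ⇒  Var(R_m) = 234.0343 / 7 = 33.4335
β = Cov / Var(R_m) = 59.9898 / 33.4335 = 1.7943

1.794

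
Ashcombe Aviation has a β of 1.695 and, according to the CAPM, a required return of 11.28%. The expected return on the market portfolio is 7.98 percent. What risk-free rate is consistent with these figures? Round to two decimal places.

E(R) = R_f + β(E(R_m) − R_f) = R_f(1 − β) + β·E(R_m)
11.28% = R_f × (1 − 1.695) + 1.695 × 7.98%
11.28% = R_f × -0.695 + 13.52610%
R_f = (11.28% − 13.52610%) / -0.695 = 3.23%

3.23%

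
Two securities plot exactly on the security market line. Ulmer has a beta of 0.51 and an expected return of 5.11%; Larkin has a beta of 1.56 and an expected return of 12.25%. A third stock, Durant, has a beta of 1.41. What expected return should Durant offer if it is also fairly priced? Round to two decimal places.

11.23%

MRP (SML slope) = (12.25% − 5.11%) / (1.56 − 0.51) = 7.14% / 1.05 = 6.8000%
R_f (intercept) = 5.11% − 0.51 × 6.8000% = 1.6420%
E(R_Durant) = R_f + β × MRP = 1.6420% + 1.41 × 6.8000% = 11.23%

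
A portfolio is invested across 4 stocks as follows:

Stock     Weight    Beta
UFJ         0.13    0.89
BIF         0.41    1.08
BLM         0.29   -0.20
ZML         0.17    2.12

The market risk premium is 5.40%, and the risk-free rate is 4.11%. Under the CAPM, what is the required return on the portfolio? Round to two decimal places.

8.76%

β_P = Σ w_i β_i = 0.13×0.89 + 0.41×1.08 + 0.29×-0.20 + 0.17×2.12 = 0.8609
E(R_P) = R_f + β_P × MRP = 4.11% + 0.8609 × 5.40% = 8.76%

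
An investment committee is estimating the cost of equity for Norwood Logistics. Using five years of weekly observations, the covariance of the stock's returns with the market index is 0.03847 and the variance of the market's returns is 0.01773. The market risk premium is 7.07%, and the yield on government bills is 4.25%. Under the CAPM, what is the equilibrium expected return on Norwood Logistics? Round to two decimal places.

β = Cov(R_i, R_m) / Var(R_m) = 0.03847 / 0.01773 = 2.1698
E(R) = R_f + β × MRP = 4.25% + 2.1698 × 7.07% = 19.59%

19.59%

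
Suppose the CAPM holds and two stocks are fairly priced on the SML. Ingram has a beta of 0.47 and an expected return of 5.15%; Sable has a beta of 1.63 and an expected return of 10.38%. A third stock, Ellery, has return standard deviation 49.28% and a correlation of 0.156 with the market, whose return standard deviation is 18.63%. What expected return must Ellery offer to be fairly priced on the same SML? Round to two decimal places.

MRP = (10.38% − 5.15%) / (1.63 − 0.47) = 4.5086%
R_f = 5.15% − 0.47 × 4.5086% = 3.0310%
β_Ellery = ρ·σ_i/σ_m = 0.156 × 49.28 / 18.63 = 0.4127
E(R_Ellery) = R_f + β × MRP = 3.0310% + 0.4127 × 4.5086% = 4.89%

4.89%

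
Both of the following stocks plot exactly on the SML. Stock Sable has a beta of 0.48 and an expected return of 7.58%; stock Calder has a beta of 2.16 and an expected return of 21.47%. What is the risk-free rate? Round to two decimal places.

3.61%

Both satisfy E(R) = R_f + β·MRP, so the slope of the SML is
MRP = (21.47% − 7.58%) / (2.16 − 0.48) = 13.89% / 1.68 = 8.2679%
R_f = E(R_Sable) − β_Sable·MRP = 7.58% − 0.48 × 8.2679% = 3.6114%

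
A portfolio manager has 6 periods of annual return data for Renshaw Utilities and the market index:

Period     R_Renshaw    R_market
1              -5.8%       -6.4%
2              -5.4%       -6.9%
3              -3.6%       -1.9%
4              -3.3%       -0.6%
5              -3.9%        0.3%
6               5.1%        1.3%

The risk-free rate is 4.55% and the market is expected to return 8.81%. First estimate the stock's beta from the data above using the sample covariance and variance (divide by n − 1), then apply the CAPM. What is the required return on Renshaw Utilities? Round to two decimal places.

7.96%

Mean R_i = (-5.8 − 5.4 − 3.6 − 3.3 − 3.9 + 5.1) / 6 = -2.8167%
Mean R_m = (-6.4 − 6.9 − 1.9 − 0.6 + 0.3 + 1.3) / 6 = -2.3667%
Σ(R_i − R̄_i)(R_m − R̄_m) = 48.6633  ⇒  Cov = 48.6633 / 5 = 9.7327
Σ(R_m − R̄_m)² = 60.7133  ⇒  Var(R_m) = 60.7133 / 5 = 12.1427
β = Cov / Var(R_m) = 9.7327 / 12.1427 = 0.8015
MRP = 8.81% − 4.55% = 4.26%
E(R) = R_f + β × MRP = 4.55% + 0.8015 × 4.26% = 7.96%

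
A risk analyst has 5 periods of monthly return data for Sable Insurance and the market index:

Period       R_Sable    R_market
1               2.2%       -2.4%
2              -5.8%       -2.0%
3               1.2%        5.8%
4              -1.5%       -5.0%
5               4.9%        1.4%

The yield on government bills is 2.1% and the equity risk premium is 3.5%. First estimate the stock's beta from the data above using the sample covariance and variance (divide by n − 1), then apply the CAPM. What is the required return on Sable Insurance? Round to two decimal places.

Mean R_i = (2.2 − 5.8 + 1.2 − 1.5 + 4.9) / 5 = 0.2000%
Mean R_m = (-2.4 − 2.0 + 5.8 − 5.0 + 1.4) / 5 = -0.4400%
Σ(R_i − R̄_i)(R_m − R̄_m) = 28.0800  ⇒  Cov = 28.0800 / 4 = 7.0200
Σ(R_m − R̄_m)² = 69.3920  ⇒  Var(R_m) = 69.3920 / 4 = 17.3480
β = Cov / Var(R_m) = 7.0200 / 17.3480 = 0.4047
E(R) = R_f + β × MRP = 2.1% + 0.4047 × 3.5% = 3.52%

3.52%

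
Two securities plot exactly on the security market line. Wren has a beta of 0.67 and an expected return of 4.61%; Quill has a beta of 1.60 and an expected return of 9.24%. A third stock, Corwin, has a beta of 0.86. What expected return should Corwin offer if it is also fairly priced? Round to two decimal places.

5.56%

MRP (SML slope) = (9.24% − 4.61%) / (1.60 − 0.67) = 4.63% / 0.93 = 4.9785%
R_f (intercept) = 4.61% − 0.67 × 4.9785% = 1.2744%
E(R_Corwin) = R_f + β × MRP = 1.2744% + 0.86 × 4.9785% = 5.56%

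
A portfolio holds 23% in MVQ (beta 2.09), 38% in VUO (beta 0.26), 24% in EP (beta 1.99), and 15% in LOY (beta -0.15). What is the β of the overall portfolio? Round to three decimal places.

1.035

β_P = Σ w_i β_i = 0.23×2.09 + 0.38×0.26 + 0.24×1.99 + 0.15×-0.15 = 1.0346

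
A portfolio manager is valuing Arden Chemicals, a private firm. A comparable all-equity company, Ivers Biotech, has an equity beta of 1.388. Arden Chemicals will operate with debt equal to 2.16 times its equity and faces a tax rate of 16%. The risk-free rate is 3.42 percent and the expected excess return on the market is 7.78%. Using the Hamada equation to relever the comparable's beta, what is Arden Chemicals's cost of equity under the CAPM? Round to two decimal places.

β_L = β_U × [1 + (1 − t)(D/E)] = 1.388 × [1 + (1 − 0.16) × 2.16]
    = 1.388 × [1 + 0.84 × 2.16] = 1.388 × 2.8144 = 3.9064
E(R) = R_f + β_L × MRP = 3.42% + 3.9064 × 7.78% = 33.81%

33.81%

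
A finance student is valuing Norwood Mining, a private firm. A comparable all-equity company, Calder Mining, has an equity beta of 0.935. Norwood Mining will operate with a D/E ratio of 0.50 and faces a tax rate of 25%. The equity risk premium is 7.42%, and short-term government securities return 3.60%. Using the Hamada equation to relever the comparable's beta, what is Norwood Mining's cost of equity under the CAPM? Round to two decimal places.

13.14%

β_L = β_U × [1 + (1 − t)(D/E)] = 0.935 × [1 + (1 − 0.25) × 0.50]
    = 0.935 × [1 + 0.75 × 0.50] = 0.935 × 1.3750 = 1.2856
E(R) = R_f + β_L × MRP = 3.60% + 1.2856 × 7.42% = 13.14%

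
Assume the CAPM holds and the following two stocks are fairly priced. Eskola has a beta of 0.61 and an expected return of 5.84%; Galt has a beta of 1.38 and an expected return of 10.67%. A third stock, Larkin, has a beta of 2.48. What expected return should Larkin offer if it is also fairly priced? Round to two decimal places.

17.57%

MRP (SML slope) = (10.67% − 5.84%) / (1.38 − 0.61) = 4.83% / 0.77 = 6.2727%
R_f (intercept) = 5.84% − 0.61 × 6.2727% = 2.0137%
E(R_Larkin) = R_f + β × MRP = 2.0137% + 2.48 × 6.2727% = 17.57%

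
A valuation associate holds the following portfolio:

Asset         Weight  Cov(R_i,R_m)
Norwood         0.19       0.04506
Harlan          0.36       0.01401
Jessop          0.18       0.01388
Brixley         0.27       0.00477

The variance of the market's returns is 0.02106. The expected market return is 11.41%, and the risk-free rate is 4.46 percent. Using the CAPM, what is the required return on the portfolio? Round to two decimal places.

10.20%

β_Norwood = 0.04506 / 0.02106 = 2.1396
β_Harlan = 0.01401 / 0.02106 = 0.6652
β_Jessop = 0.01388 / 0.02106 = 0.6591
β_Brixley = 0.00477 / 0.02106 = 0.2265
β_P = Σ w_i β_i = 0.19×2.1396 + 0.36×0.6652 + 0.18×0.6591 + 0.27×0.2265 = 0.8258
MRP = 11.41% − 4.46% = 6.95%
E(R_P) = R_f + β_P × MRP = 4.46% + 0.8258 × 6.95% = 10.20%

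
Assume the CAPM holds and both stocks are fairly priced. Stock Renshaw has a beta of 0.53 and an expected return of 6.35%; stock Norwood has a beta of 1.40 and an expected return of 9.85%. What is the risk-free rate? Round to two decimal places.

Both satisfy E(R) = R_f + β·MRP, so the slope of the SML is
MRP = (9.85% − 6.35%) / (1.40 − 0.53) = 3.50% / 0.87 = 4.0230%
R_f = E(R_Renshaw) − β_Renshaw·MRP = 6.35% − 0.53 × 4.0230% = 4.2178%

4.22%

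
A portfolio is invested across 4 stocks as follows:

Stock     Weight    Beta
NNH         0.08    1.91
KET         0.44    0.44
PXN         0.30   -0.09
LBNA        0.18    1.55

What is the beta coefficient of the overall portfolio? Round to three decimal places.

0.598

β_P = Σ w_i β_i = 0.08×1.91 + 0.44×0.44 + 0.30×-0.09 + 0.18×1.55 = 0.5984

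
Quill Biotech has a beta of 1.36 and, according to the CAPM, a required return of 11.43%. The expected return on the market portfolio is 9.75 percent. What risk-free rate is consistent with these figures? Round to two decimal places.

5.08%

E(R) = R_f + β(E(R_m) − R_f) = R_f(1 − β) + β·E(R_m)
11.43% = R_f × (1 − 1.36) + 1.36 × 9.75%
11.43% = R_f × -0.36 + 13.2600%
R_f = (11.43% − 13.2600%) / -0.36 = 5.08%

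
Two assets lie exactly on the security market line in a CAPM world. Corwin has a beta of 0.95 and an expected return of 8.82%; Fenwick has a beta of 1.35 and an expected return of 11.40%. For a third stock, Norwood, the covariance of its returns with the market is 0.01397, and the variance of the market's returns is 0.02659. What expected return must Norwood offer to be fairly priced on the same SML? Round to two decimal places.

6.08%

MRP = (11.40% − 8.82%) / (1.35 − 0.95) = 6.4500%
R_f = 8.82% − 0.95 × 6.4500% = 2.6925%
β_Norwood = Cov / Var(R_m) = 0.01397 / 0.02659 = 0.5254
E(R_Norwood) = R_f + β × MRP = 2.6925% + 0.5254 × 6.4500% = 6.08%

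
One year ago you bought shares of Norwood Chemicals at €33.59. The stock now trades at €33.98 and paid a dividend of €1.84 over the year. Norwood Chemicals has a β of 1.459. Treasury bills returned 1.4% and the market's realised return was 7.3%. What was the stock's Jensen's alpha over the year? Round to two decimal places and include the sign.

Realised HPR = (P1 + D1 − P0) / P0 = (33.98 + 1.84 − 33.59) / 33.59 = 2.23 / 33.59 = 6.6389%
MRP = 7.3% − 1.4% = 5.90%
CAPM required = R_f + β·MRP = 1.4% + 1.459 × 5.9% = 10.0081%
α = realised − required = 6.6389% − 10.0081% = -3.37%

-3.37%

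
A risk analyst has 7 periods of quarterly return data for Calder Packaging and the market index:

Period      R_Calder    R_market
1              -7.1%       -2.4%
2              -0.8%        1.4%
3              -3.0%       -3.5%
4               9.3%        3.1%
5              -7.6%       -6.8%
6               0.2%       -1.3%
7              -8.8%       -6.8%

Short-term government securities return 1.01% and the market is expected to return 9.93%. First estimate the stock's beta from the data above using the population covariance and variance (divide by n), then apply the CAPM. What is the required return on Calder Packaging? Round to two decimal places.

Mean R_i = (-7.1 − 0.8 − 3.0 + 9.3 − 7.6 + 0.2 − 8.8) / 7 = -2.5429%
Mean R_m = (-2.4 + 1.4 − 3.5 + 3.1 − 6.8 − 1.3 − 6.8) / 7 = -2.3286%
Σ(R_i − R̄_i)(R_m − R̄_m) = 125.0614  ⇒  Cov = 125.0614 / 7 = 17.8659
Σ(R_m − R̄_m)² = 85.7943  ⇒  Var(R_m) = 85.7943 / 7 = 12.2563
β = Cov / Var(R_m) = 17.8659 / 12.2563 = 1.4577
MRP = 9.93% − 1.01% = 8.92%
E(R) = R_f + β × MRP = 1.01% + 1.4577 × 8.92% = 14.01%

14.01%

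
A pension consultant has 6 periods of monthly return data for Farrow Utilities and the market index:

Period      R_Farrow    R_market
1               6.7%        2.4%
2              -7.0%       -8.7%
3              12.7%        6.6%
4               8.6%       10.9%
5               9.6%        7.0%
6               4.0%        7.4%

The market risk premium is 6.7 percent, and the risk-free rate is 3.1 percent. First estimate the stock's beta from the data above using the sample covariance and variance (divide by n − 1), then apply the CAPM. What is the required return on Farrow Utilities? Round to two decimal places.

Mean R_i = (6.7 − 7.0 + 12.7 + 8.6 + 9.6 + 4.0) / 6 = 5.7667%
Mean R_m = (2.4 − 8.7 + 6.6 + 10.9 + 7.0 + 7.4) / 6 = 4.2667%
Σ(R_i − R̄_i)(R_m − R̄_m) = 203.7133  ⇒  Cov = 203.7133 / 5 = 40.7427
Σ(R_m − R̄_m)² = 238.3533  ⇒  Var(R_m) = 238.3533 / 5 = 47.6707
β = Cov / Var(R_m) = 40.7427 / 47.6707 = 0.8547
E(R) = R_f + β × MRP = 3.1% + 0.8547 × 6.7% = 8.83%

8.83%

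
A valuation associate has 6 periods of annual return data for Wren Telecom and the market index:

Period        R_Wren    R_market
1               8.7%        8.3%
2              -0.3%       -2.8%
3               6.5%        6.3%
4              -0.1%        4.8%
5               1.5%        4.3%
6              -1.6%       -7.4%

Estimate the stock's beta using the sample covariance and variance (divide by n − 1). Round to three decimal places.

Mean R_i = (8.7 − 0.3 + 6.5 − 0.1 + 1.5 − 1.6) / 6 = 2.4500%
Mean R_m = (8.3 − 2.8 + 6.3 + 4.8 + 4.3 − 7.4) / 6 = 2.2500%
Σ(R_i − R̄_i)(R_m − R̄_m) = 98.7350  ⇒  Cov = 98.7350 / 5 = 19.7470
Σ(R_m − R̄_m)² = 182.3350  ⇒  Var(R_m) = 182.3350 / 5 = 36.4670
β = Cov / Var(R_m) = 19.7470 / 36.4670 = 0.5415

0.542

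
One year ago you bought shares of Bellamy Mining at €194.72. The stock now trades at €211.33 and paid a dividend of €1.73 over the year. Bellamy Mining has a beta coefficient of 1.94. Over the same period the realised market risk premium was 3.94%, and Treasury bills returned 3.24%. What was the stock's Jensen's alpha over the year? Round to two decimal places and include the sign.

-1.46%

Realised HPR = (P1 + D1 − P0) / P0 = (211.33 + 1.73 − 194.72) / 194.72 = 18.34 / 194.72 = 9.4187%
CAPM required = R_f + β·MRP = 3.24% + 1.94 × 3.94% = 10.8836%
α = realised − required = 9.4187% − 10.8836% = -1.46%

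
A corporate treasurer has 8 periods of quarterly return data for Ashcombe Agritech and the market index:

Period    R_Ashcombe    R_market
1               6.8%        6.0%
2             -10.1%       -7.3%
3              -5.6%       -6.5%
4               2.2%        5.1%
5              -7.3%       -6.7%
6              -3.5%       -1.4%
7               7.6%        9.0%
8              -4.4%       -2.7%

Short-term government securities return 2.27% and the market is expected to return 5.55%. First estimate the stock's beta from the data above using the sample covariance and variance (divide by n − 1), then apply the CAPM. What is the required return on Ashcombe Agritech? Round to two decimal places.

Mean R_i = (6.8 − 10.1 − 5.6 + 2.2 − 7.3 − 3.5 + 7.6 − 4.4) / 8 = -1.7875%
Mean R_m = (6.0 − 7.3 − 6.5 + 5.1 − 6.7 − 1.4 + 9.0 − 2.7) / 8 = -0.5625%
Σ(R_i − R̄_i)(R_m − R̄_m) = 288.1963  ⇒  Cov = 288.1963 / 7 = 41.1709
Σ(R_m − R̄_m)² = 290.1588  ⇒  Var(R_m) = 290.1588 / 7 = 41.4513
β = Cov / Var(R_m) = 41.1709 / 41.4513 = 0.9932
MRP = 5.55% − 2.27% = 3.28%
E(R) = R_f + β × MRP = 2.27% + 0.9932 × 3.28% = 5.53%

5.53%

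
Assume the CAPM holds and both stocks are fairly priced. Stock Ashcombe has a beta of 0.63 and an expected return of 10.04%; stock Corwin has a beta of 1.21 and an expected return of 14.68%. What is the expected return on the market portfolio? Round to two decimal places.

Both satisfy E(R) = R_f + β·MRP, so the slope of the SML is
MRP = (14.68% − 10.04%) / (1.21 − 0.63) = 4.64% / 0.58 = 8.0000%
R_f = E(R_Ashcombe) − β_Ashcombe·MRP = 10.04% − 0.63 × 8.0000% = 5.0000%
E(R_m) = R_f + MRP = 5.0000% + 8.0000% = 13.00%

13.00%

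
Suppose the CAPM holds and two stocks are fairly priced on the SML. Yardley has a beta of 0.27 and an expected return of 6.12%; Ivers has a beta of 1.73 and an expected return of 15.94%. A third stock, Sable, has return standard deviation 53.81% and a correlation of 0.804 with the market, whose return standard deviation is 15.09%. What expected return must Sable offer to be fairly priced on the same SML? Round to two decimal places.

MRP = (15.94% − 6.12%) / (1.73 − 0.27) = 6.7260%
R_f = 6.12% − 0.27 × 6.7260% = 4.3040%
β_Sable = ρ·σ_i/σ_m = 0.804 × 53.81 / 15.09 = 2.8670
E(R_Sable) = R_f + β × MRP = 4.3040% + 2.8670 × 6.7260% = 23.59%

23.59%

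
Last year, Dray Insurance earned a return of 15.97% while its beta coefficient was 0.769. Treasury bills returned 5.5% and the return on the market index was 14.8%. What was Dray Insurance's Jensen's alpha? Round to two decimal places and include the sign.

+3.32%

Market excess return = 14.8% − 5.5% = 9.30%
CAPM benchmark = R_f + β(R_m − R_f) = 5.5% + 0.769 × 9.3% = 12.6517%
α = actual − benchmark = 15.97% − 12.6517% = +3.32%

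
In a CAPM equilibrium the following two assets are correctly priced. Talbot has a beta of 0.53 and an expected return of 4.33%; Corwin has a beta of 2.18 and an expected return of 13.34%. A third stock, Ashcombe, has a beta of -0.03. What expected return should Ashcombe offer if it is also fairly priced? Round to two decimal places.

MRP (SML slope) = (13.34% − 4.33%) / (2.18 − 0.53) = 9.01% / 1.65 = 5.4606%
R_f (intercept) = 4.33% − 0.53 × 5.4606% = 1.4359%
E(R_Ashcombe) = R_f + β × MRP = 1.4359% + -0.03 × 5.4606% = 1.27%

1.27%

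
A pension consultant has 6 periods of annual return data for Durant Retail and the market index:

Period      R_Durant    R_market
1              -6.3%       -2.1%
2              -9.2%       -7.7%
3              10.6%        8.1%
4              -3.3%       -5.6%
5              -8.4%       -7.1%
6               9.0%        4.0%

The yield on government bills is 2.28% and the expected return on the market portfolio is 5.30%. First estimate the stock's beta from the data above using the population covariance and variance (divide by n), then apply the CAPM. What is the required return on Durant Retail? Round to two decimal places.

Mean R_i = (-6.3 − 9.2 + 10.6 − 3.3 − 8.4 + 9.0) / 6 = -1.2667%
Mean R_m = (-2.1 − 7.7 + 8.1 − 5.6 − 7.1 + 4.0) / 6 = -1.7333%
Σ(R_i − R̄_i)(R_m − R̄_m) = 270.8767  ⇒  Cov = 270.8767 / 6 = 45.1461
Σ(R_m − R̄_m)² = 209.0533  ⇒  Var(R_m) = 209.0533 / 6 = 34.8422
β = Cov / Var(R_m) = 45.1461 / 34.8422 = 1.2957
MRP = 5.30% − 2.28% = 3.02%
E(R) = R_f + β × MRP = 2.28% + 1.2957 × 3.02% = 6.19%

6.19%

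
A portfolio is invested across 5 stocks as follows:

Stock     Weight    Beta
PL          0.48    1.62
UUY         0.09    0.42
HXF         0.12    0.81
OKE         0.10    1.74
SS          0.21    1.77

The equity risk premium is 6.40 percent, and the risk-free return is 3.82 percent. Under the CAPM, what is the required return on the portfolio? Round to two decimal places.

13.15%

β_P = Σ w_i β_i = 0.48×1.62 + 0.09×0.42 + 0.12×0.81 + 0.10×1.74 + 0.21×1.77 = 1.4583
E(R_P) = R_f + β_P × MRP = 3.82% + 1.4583 × 6.40% = 13.15%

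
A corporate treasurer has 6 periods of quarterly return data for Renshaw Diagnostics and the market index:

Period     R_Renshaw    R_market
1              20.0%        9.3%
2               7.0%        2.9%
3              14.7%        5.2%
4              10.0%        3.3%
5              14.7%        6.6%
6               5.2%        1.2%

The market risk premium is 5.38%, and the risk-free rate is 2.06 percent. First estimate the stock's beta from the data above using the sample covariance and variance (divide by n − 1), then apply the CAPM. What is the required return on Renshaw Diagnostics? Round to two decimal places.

12.06%

Mean R_i = (20.0 + 7.0 + 14.7 + 10.0 + 14.7 + 5.2) / 6 = 11.9333%
Mean R_m = (9.3 + 2.9 + 5.2 + 3.3 + 6.6 + 1.2) / 6 = 4.7500%
Σ(R_i − R̄_i)(R_m − R̄_m) = 78.9000  ⇒  Cov = 78.9000 / 5 = 15.7800
Σ(R_m − R̄_m)² = 42.4550  ⇒  Var(R_m) = 42.4550 / 5 = 8.4910
β = Cov / Var(R_m) = 15.7800 / 8.4910 = 1.8584
E(R) = R_f + β × MRP = 2.06% + 1.8584 × 5.38% = 12.06%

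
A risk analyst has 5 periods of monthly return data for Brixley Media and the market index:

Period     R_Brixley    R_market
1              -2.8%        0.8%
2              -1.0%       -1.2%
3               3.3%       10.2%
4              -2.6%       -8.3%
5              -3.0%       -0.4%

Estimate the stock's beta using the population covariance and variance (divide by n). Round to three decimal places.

Mean R_i = (-2.8 − 1.0 + 3.3 − 2.6 − 3.0) / 5 = -1.2200%
Mean R_m = (0.8 − 1.2 + 10.2 − 8.3 − 0.4) / 5 = 0.2200%
Σ(R_i − R̄_i)(R_m − R̄_m) = 56.7420  ⇒  Cov = 56.7420 / 5 = 11.3484
Σ(R_m − R̄_m)² = 174.9280  ⇒  Var(R_m) = 174.9280 / 5 = 34.9856
β = Cov / Var(R_m) = 11.3484 / 34.9856 = 0.3244

0.324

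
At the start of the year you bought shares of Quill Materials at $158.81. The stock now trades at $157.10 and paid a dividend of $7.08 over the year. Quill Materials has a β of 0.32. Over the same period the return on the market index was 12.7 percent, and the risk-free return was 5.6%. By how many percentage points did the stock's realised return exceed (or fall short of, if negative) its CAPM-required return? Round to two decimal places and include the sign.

Realised HPR = (P1 + D1 − P0) / P0 = (157.10 + 7.08 − 158.81) / 158.81 = 5.37 / 158.81 = 3.3814%
MRP = 12.7% − 5.6% = 7.10%
CAPM required = R_f + β·MRP = 5.6% + 0.32 × 7.1% = 7.8720%
α = realised − required = 3.3814% − 7.8720% = -4.49%

-4.49%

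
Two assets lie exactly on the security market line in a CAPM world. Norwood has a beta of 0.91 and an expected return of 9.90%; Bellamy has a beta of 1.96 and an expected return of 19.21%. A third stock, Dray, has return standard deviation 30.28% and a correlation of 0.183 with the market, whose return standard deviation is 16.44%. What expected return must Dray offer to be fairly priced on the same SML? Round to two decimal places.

MRP = (19.21% − 9.90%) / (1.96 − 0.91) = 8.8667%
R_f = 9.90% − 0.91 × 8.8667% = 1.8313%
β_Dray = ρ·σ_i/σ_m = 0.183 × 30.28 / 16.44 = 0.3371
E(R_Dray) = R_f + β × MRP = 1.8313% + 0.3371 × 8.8667% = 4.82%

4.82%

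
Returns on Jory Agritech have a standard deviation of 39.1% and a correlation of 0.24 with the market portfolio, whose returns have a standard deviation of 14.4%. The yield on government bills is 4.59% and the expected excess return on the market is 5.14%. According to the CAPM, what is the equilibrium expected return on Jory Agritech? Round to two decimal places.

7.94%

β = ρ × σ_i / σ_m = 0.24 × 39.1% / 14.4% = 0.6517
E(R) = 4.59% + 0.6517 × 5.14% = 7.94%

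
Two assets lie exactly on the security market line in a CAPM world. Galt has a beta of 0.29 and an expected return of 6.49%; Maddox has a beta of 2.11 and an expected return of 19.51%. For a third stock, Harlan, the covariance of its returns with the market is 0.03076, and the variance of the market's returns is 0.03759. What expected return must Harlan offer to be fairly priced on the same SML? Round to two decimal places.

10.27%

MRP = (19.51% − 6.49%) / (2.11 − 0.29) = 7.1538%
R_f = 6.49% − 0.29 × 7.1538% = 4.4154%
β_Harlan = Cov / Var(R_m) = 0.03076 / 0.03759 = 0.8183
E(R_Harlan) = R_f + β × MRP = 4.4154% + 0.8183 × 7.1538% = 10.27%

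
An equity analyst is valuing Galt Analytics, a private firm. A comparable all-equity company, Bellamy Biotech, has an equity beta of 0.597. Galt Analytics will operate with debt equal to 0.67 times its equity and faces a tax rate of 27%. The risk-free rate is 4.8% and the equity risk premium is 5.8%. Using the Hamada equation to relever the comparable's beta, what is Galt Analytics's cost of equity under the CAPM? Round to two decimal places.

9.96%

β_L = β_U × [1 + (1 − t)(D/E)] = 0.597 × [1 + (1 − 0.27) × 0.67]
    = 0.597 × [1 + 0.73 × 0.67] = 0.597 × 1.4891 = 0.8890
E(R) = R_f + β_L × MRP = 4.8% + 0.8890 × 5.8% = 9.96%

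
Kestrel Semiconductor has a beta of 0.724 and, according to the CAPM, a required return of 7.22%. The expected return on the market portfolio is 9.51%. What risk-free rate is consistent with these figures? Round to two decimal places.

1.21%

E(R) = R_f + β(E(R_m) − R_f) = R_f(1 − β) + β·E(R_m)
7.22% = R_f × (1 − 0.724) + 0.724 × 9.51%
7.22% = R_f × 0.276 + 6.88524%
R_f = (7.22% − 6.88524%) / 0.276 = 1.21%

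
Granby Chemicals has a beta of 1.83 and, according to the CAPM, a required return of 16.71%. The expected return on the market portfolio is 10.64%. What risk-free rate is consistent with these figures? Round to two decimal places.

E(R) = R_f + β(E(R_m) − R_f) = R_f(1 − β) + β·E(R_m)
16.71% = R_f × (1 − 1.83) + 1.83 × 10.64%
16.71% = R_f × -0.83 + 19.4712%
R_f = (16.71% − 19.4712%) / -0.83 = 3.33%

3.33%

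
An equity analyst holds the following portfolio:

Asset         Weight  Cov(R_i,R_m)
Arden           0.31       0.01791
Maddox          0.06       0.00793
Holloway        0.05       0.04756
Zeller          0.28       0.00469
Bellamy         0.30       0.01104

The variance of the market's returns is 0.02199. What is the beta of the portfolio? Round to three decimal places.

0.593

β_Arden = 0.01791 / 0.02199 = 0.8145
β_Maddox = 0.00793 / 0.02199 = 0.3606
β_Holloway = 0.04756 / 0.02199 = 2.1628
β_Zeller = 0.00469 / 0.02199 = 0.2133
β_Bellamy = 0.01104 / 0.02199 = 0.5020
β_P = Σ w_i β_i = 0.31×0.8145 + 0.06×0.3606 + 0.05×2.1628 + 0.28×0.2133 + 0.30×0.5020 = 0.5926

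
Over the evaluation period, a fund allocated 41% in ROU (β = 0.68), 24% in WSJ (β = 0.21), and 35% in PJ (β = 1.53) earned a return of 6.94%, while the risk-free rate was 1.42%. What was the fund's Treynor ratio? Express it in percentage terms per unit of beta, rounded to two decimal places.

6.38%

β_P = 0.41×0.68 + 0.24×0.21 + 0.35×1.53 = 0.8647
Treynor = (R_P − R_f) / β_P = (6.94% − 1.42%) / 0.8647 = 5.52% / 0.8647 = 6.38%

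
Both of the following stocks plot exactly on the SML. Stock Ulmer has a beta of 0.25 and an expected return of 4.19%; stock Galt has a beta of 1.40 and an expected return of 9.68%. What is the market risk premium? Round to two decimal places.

Both satisfy E(R) = R_f + β·MRP, so the slope of the SML is
MRP = (9.68% − 4.19%) / (1.40 − 0.25) = 5.49% / 1.15 = 4.7739%

4.77%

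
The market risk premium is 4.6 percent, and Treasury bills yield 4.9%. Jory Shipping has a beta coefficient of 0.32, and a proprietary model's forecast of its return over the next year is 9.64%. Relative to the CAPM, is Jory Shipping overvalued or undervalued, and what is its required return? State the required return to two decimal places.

Undervalued; required return 6.37%

Required return = R_f + β·MRP = 4.9% + 0.32 × 4.6% = 6.37%
Forecast 9.64% > required 6.37% → the stock plots above the SML → undervalued.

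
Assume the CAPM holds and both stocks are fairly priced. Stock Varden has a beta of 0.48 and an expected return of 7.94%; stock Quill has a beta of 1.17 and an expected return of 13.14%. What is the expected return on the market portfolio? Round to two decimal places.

Both satisfy E(R) = R_f + β·MRP, so the slope of the SML is
MRP = (13.14% − 7.94%) / (1.17 − 0.48) = 5.20% / 0.69 = 7.5362%
R_f = E(R_Varden) − β_Varden·MRP = 7.94% − 0.48 × 7.5362% = 4.3226%
E(R_m) = R_f + MRP = 4.3226% + 7.5362% = 11.86%

11.86%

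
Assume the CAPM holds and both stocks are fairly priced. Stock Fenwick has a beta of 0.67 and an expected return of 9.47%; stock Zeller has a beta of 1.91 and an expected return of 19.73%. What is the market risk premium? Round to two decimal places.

8.27%

Both satisfy E(R) = R_f + β·MRP, so the slope of the SML is
MRP = (19.73% − 9.47%) / (1.91 − 0.67) = 10.26% / 1.24 = 8.2742%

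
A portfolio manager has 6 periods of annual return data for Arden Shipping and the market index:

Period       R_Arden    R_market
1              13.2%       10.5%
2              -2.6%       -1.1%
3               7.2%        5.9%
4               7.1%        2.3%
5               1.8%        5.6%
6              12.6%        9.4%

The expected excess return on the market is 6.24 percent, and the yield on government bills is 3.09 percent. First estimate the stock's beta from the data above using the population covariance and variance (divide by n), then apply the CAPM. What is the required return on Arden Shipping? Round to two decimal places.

10.73%

Mean R_i = (13.2 − 2.6 + 7.2 + 7.1 + 1.8 + 12.6) / 6 = 6.5500%
Mean R_m = (10.5 − 1.1 + 5.9 + 2.3 + 5.6 + 9.4) / 6 = 5.4333%
Σ(R_i − R̄_i)(R_m − R̄_m) = 115.2600  ⇒  Cov = 115.2600 / 6 = 19.2100
Σ(R_m − R̄_m)² = 94.1533  ⇒  Var(R_m) = 94.1533 / 6 = 15.6922
β = Cov / Var(R_m) = 19.2100 / 15.6922 = 1.2242
E(R) = R_f + β × MRP = 3.09% + 1.2242 × 6.24% = 10.73%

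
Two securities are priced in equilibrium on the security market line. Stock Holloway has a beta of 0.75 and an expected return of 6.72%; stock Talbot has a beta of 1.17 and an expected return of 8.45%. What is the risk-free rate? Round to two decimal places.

3.63%

Both satisfy E(R) = R_f + β·MRP, so the slope of the SML is
MRP = (8.45% − 6.72%) / (1.17 − 0.75) = 1.73% / 0.42 = 4.1190%
R_f = E(R_Holloway) − β_Holloway·MRP = 6.72% − 0.75 × 4.1190% = 3.6308%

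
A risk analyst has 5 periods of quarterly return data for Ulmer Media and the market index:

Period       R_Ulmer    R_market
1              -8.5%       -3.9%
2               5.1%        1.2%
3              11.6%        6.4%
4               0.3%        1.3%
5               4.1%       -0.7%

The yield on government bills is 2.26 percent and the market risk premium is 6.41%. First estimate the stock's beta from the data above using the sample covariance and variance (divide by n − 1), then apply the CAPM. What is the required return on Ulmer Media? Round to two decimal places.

13.71%

Mean R_i = (-8.5 + 5.1 + 11.6 + 0.3 + 4.1) / 5 = 2.5200%
Mean R_m = (-3.9 + 1.2 + 6.4 + 1.3 − 0.7) / 5 = 0.8600%
Σ(R_i − R̄_i)(R_m − R̄_m) = 100.1940  ⇒  Cov = 100.1940 / 4 = 25.0485
Σ(R_m − R̄_m)² = 56.0920  ⇒  Var(R_m) = 56.0920 / 4 = 14.0230
β = Cov / Var(R_m) = 25.0485 / 14.0230 = 1.7862
E(R) = R_f + β × MRP = 2.26% + 1.7862 × 6.41% = 13.71%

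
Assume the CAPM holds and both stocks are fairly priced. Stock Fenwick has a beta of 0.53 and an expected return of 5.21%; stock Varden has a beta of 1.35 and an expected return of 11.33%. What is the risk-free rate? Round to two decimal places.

Both satisfy E(R) = R_f + β·MRP, so the slope of the SML is
MRP = (11.33% − 5.21%) / (1.35 − 0.53) = 6.12% / 0.82 = 7.4634%
R_f = E(R_Fenwick) − β_Fenwick·MRP = 5.21% − 0.53 × 7.4634% = 1.2544%

1.25%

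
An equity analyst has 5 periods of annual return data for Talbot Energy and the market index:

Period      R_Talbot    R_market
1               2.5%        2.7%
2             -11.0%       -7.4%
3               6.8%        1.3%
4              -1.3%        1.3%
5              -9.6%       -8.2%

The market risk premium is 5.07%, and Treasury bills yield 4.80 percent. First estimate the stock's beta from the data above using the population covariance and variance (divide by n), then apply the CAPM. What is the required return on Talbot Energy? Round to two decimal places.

11.54%

Mean R_i = (2.5 − 11.0 + 6.8 − 1.3 − 9.6) / 5 = -2.5200%
Mean R_m = (2.7 − 7.4 + 1.3 + 1.3 − 8.2) / 5 = -2.0600%
Σ(R_i − R̄_i)(R_m − R̄_m) = 148.0640  ⇒  Cov = 148.0640 / 5 = 29.6128
Σ(R_m − R̄_m)² = 111.4520  ⇒  Var(R_m) = 111.4520 / 5 = 22.2904
β = Cov / Var(R_m) = 29.6128 / 22.2904 = 1.3285
E(R) = R_f + β × MRP = 4.80% + 1.3285 × 5.07% = 11.54%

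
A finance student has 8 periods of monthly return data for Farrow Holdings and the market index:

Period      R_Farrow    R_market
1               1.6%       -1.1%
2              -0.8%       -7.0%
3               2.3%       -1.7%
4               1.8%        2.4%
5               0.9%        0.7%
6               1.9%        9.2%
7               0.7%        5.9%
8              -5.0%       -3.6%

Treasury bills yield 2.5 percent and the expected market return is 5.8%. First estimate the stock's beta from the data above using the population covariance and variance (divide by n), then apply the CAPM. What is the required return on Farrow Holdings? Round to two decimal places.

3.24%

Mean R_i = (1.6 − 0.8 + 2.3 + 1.8 + 0.9 + 1.9 + 0.7 − 5.0) / 8 = 0.4250%
Mean R_m = (-1.1 − 7.0 − 1.7 + 2.4 + 0.7 + 9.2 + 5.9 − 3.6) / 8 = 0.6000%
Σ(R_i − R̄_i)(R_m − R̄_m) = 42.4500  ⇒  Cov = 42.4500 / 8 = 5.3063
Σ(R_m − R̄_m)² = 188.8800  ⇒  Var(R_m) = 188.8800 / 8 = 23.6100
β = Cov / Var(R_m) = 5.3063 / 23.6100 = 0.2247
MRP = 5.8% − 2.5% = 3.30%
E(R) = R_f + β × MRP = 2.5% + 0.2247 × 3.3% = 3.24%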